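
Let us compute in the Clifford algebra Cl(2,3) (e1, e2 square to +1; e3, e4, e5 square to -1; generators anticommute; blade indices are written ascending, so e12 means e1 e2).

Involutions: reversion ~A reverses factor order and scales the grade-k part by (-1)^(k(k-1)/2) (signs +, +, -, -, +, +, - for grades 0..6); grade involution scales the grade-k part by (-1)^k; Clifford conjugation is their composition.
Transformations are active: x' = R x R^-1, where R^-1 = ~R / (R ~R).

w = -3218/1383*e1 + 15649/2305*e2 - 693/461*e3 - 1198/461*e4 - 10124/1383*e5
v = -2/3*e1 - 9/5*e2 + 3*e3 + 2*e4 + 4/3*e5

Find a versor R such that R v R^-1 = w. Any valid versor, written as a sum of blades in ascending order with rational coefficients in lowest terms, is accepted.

Why this works: both vectors square to -832/75, so q(v) = q(w) and R = v + w = -1380/461*e1 + 2300/461*e2 + 690/461*e3 - 276/461*e4 - 2760/461*e5 carries v to w — its own direction survives, the complement (v - w)/2 flips.
Answer: -1380/461*e1 + 2300/461*e2 + 690/461*e3 - 276/461*e4 - 2760/461*e5


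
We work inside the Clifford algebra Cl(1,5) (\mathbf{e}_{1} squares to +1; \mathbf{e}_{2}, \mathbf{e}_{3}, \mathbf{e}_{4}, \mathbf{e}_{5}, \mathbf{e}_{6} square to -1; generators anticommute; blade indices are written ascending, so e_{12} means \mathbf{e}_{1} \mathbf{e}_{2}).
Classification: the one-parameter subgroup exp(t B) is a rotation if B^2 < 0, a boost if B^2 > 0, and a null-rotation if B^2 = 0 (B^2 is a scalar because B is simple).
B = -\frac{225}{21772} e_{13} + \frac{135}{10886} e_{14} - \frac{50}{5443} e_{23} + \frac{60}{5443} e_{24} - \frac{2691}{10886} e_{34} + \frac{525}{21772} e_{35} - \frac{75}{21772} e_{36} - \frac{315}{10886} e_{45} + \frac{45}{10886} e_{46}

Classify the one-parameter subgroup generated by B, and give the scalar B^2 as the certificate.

B^2 term by term: the squares give (-\frac{225}{21772})^2*(e_{13})^2 + (\frac{135}{10886})^2*(e_{14})^2 + (-\frac{50}{5443})^2*(e_{23})^2 + (\frac{60}{5443})^2*(e_{24})^2 + (-\frac{2691}{10886})^2*(e_{34})^2 + (\frac{525}{21772})^2*(e_{35})^2 + (-\frac{75}{21772})^2*(e_{36})^2 + (-\frac{315}{10886})^2*(e_{45})^2 + (\frac{45}{10886})^2*(e_{46})^2 = \frac{50625}{474019984}*(+1) + \frac{18225}{118504996}*(+1) + \frac{2500}{29626249}*(-1) + \frac{3600}{29626249}*(-1) + \frac{7241481}{118504996}*(-1) + \frac{275625}{474019984}*(-1) + \frac{5625}{474019984}*(-1) + \frac{99225}{118504996}*(-1) + \frac{2025}{118504996}*(-1) = -\frac{1}{16} (each basis 2-blade squares to minus the product of its generators' squares); cross terms between blades sharing an index anticommute and cancel; the commuting (index-disjoint) pairs give grade-4 terms 2*c*c'*(blade product), which cancel blade by blade — e_{1234}: \frac{6750}{29626249} - \frac{6750}{29626249} = 0; e_{1345}: \frac{70875}{118504996} - \frac{70875}{118504996} = 0; e_{1346}: -\frac{10125}{118504996} + \frac{10125}{118504996} = 0; e_{2345}: \frac{15750}{29626249} - \frac{15750}{29626249} = 0; e_{2346}: -\frac{2250}{29626249} + \frac{2250}{29626249} = 0; e_{3456}: -\frac{23625}{118504996} + \frac{23625}{118504996} = 0 — confirming B is simple. So B^2 = -\frac{1}{16}.
Answer: rotation, certificate B^2 = -\frac{1}{16}. No conjugation can change B^2 = -\frac{1}{16}; the sign gives the class.


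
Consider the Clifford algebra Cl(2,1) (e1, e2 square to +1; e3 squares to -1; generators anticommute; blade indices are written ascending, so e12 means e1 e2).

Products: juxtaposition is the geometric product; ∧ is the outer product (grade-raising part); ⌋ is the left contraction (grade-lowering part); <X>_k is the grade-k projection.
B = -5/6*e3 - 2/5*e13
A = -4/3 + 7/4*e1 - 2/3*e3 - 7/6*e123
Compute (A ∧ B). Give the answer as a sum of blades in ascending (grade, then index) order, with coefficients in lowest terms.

step 1: 10/9*e3 - 37/40*e13
Answer: 10/9*e3 - 37/40*e13


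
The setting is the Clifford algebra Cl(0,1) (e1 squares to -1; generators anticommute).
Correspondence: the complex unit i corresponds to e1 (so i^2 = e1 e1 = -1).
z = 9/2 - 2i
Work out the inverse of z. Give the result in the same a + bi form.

In blades: z = 9/2 - 2*e1.
With qbar = 9/2 + 2*e1 (scalar fixed, mapped units negated), z qbar = 97/4 (the sum of squared coefficients), so z^-1 = qbar / (97/4) = 18/97 + 8/97*e1; translating back:
Answer: 18/97 + 8/97*i


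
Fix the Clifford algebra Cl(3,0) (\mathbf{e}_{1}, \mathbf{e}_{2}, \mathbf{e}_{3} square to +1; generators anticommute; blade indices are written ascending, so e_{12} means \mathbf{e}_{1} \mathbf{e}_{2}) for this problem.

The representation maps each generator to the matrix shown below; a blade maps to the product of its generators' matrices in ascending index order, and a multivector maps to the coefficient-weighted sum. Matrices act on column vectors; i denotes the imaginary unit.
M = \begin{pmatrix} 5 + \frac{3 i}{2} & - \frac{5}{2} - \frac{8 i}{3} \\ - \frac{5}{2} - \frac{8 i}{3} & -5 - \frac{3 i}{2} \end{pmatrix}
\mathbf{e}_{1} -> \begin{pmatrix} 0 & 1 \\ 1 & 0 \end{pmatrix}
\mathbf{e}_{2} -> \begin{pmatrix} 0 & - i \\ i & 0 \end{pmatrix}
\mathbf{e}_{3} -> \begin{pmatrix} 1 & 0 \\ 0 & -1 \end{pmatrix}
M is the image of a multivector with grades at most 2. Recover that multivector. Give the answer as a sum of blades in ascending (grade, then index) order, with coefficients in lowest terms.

Method: 1, rho(e_{1}), rho(e_{2}), rho(e_{3}) form a trace-orthogonal basis of the 2x2 complex matrices (tr(X Y) = 2 if X = Y, else 0), so M = m0*1 + m1*rho(e_{1}) + m2*rho(e_{2}) + m3*rho(e_{3}) with m0 = tr(M)/2 = 0, m1 = tr(M rho(e_{1}))/2 = - \frac{5}{2} - \frac{8 i}{3}, m2 = tr(M rho(e_{2}))/2 = 0, m3 = tr(M rho(e_{3}))/2 = 5 + \frac{3 i}{2}.
Multiplying table entries, the bivector images are rho(e_{12}) = i*rho(e_{3}), rho(e_{13}) = -i*rho(e_{2}), rho(e_{23}) = i*rho(e_{1}); with real blade coefficients the real parts of m0..m3 are the coefficients of 1, e_{1}, e_{2}, e_{3} and the imaginary parts give the bivectors (e_{23}: Im m1, e_{13}: -Im m2, e_{12}: Im m3).
Answer: -\frac{5}{2} e_{1} + 5 e_{3} + \frac{3}{2} e_{12} - \frac{8}{3} e_{23}


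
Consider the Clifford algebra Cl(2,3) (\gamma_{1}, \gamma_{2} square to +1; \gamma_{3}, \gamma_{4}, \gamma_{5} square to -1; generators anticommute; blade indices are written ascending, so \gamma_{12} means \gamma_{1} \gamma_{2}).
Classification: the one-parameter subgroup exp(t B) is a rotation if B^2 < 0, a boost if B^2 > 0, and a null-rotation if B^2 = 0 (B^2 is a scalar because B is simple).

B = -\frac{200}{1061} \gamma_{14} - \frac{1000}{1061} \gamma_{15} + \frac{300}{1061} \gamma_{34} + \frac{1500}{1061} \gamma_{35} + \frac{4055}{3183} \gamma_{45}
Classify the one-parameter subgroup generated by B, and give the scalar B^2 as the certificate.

B^2 term by term: the squares give (-\frac{200}{1061})^2*(\gamma_{14})^2 + (-\frac{1000}{1061})^2*(\gamma_{15})^2 + (\frac{300}{1061})^2*(\gamma_{34})^2 + (\frac{1500}{1061})^2*(\gamma_{35})^2 + (\frac{4055}{3183})^2*(\gamma_{45})^2 = \frac{40000}{1125721}*(+1) + \frac{1000000}{1125721}*(+1) + \frac{90000}{1125721}*(-1) + \frac{2250000}{1125721}*(-1) + \frac{16443025}{10131489}*(-1) = -\frac{25}{9} (each basis 2-blade squares to minus the product of its generators' squares); cross terms between blades sharing an index anticommute and cancel; the commuting (index-disjoint) pairs give grade-4 terms 2*c*c'*(blade product), which cancel blade by blade — \gamma_{1345}: \frac{600000}{1125721} - \frac{600000}{1125721} = 0 — confirming B is simple. So B^2 = -\frac{25}{9}.
Answer: rotation, certificate B^2 = -\frac{25}{9}. The invariant at work: B^2 = -\frac{25}{9} is unchanged by conjugation, hence its sign classifies the subgroup whatever basis B is written in.


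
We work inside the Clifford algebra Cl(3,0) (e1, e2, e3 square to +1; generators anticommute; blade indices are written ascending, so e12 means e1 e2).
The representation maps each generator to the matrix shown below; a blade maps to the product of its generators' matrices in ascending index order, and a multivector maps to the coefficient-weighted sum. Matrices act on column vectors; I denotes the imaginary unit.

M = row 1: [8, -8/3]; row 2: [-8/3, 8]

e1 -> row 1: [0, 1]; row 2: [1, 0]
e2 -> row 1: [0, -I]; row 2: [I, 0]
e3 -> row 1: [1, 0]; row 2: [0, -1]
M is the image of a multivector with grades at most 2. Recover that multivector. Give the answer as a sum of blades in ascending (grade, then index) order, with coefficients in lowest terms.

Method: 1, rho(e1), rho(e2), rho(e3) form a trace-orthogonal basis of the 2x2 complex matrices (tr(X Y) = 2 if X = Y, else 0), so M = m0*1 + m1*rho(e1) + m2*rho(e2) + m3*rho(e3) with m0 = tr(M)/2 = 8, m1 = tr(M rho(e1))/2 = -8/3, m2 = tr(M rho(e2))/2 = 0, m3 = tr(M rho(e3))/2 = 0.
Multiplying table entries, the bivector images are rho(e12) = I*rho(e3), rho(e13) = -I*rho(e2), rho(e23) = I*rho(e1); with real blade coefficients the real parts of m0..m3 are the coefficients of 1, e1, e2, e3 and the imaginary parts give the bivectors (e23: Im m1, e13: -Im m2, e12: Im m3).
Answer: 8 - 8/3*e1


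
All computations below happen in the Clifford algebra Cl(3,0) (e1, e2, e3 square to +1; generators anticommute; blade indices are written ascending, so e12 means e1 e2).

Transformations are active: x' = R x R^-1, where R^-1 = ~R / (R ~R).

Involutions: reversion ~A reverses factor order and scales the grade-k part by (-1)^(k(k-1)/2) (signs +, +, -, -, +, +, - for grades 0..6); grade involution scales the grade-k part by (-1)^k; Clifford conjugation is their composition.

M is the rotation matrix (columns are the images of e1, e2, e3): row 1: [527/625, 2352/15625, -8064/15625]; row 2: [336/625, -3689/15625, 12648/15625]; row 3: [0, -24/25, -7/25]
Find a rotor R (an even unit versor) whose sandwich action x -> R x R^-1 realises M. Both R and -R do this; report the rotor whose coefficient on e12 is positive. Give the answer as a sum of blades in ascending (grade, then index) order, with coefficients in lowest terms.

Method: write R = a + b12*e12 + b13*e13 + b23*e23 with a^2 + b12^2 + b13^2 + b23^2 = 1 (so R^-1 = ~R). Expanding the columns R e_j ~R gives tr M = 4a^2 - 1 and, from the antisymmetric part, M21 - M12 = -4a*b12, M13 - M31 = 4a*b13, M32 - M23 = -4a*b23.
Here tr M = 5111/15625, so a^2 = (1 + tr M)/4 = 5184/15625 and a = ±72/125. Taking a = 72/125: M21 - M12 = 6048/15625, M13 - M31 = -8064/15625, M32 - M23 = -27648/15625, giving b12 = -21/125, b13 = -28/125, b23 = 96/125, i.e. R = 72/125 - 21/125*e12 - 28/125*e13 + 96/125*e23.
Its e12 coefficient is negative, so report the other preimage -R.
Answer: -72/125 + 21/125*e12 + 28/125*e13 - 96/125*e23. Sheet selection: the two-to-one cover makes ±R indistinguishable at the matrix level (trace 5111/15625), so uniqueness comes from the required sign on e12.


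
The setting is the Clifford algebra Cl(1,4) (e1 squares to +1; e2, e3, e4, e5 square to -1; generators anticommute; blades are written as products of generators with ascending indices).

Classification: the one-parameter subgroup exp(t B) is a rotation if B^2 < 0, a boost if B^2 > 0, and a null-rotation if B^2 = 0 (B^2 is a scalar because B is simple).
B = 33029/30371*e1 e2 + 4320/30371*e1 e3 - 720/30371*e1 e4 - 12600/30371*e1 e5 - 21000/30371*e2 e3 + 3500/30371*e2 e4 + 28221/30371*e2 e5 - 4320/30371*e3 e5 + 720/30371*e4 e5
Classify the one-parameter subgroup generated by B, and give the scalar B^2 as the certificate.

B^2 term by term: the squares give (33029/30371)^2*(e1 e2)^2 + (4320/30371)^2*(e1 e3)^2 + (-720/30371)^2*(e1 e4)^2 + (-12600/30371)^2*(e1 e5)^2 + (-21000/30371)^2*(e2 e3)^2 + (3500/30371)^2*(e2 e4)^2 + (28221/30371)^2*(e2 e5)^2 + (-4320/30371)^2*(e3 e5)^2 + (720/30371)^2*(e4 e5)^2 = 1090914841/922397641*(+1) + 18662400/922397641*(+1) + 518400/922397641*(+1) + 158760000/922397641*(+1) + 441000000/922397641*(-1) + 12250000/922397641*(-1) + 796424841/922397641*(-1) + 18662400/922397641*(-1) + 518400/922397641*(-1) = 0 (each basis 2-blade squares to minus the product of its generators' squares); cross terms between blades sharing an index anticommute and cancel; the commuting (index-disjoint) pairs give grade-4 terms 2*c*c'*(blade product), which cancel blade by blade — e1 e2 e3 e4: -30240000/922397641 + 30240000/922397641 = 0; e1 e2 e3 e5: -285370560/922397641 - 243829440/922397641 + 529200000/922397641 = 0; e1 e2 e4 e5: 47561760/922397641 + 40638240/922397641 - 88200000/922397641 = 0; e1 e3 e4 e5: 6220800/922397641 - 6220800/922397641 = 0; e2 e3 e4 e5: -30240000/922397641 + 30240000/922397641 = 0 — confirming B is simple. So B^2 = 0.
Answer: null-rotation, certificate B^2 = 0. Because 0 is invariant under every versor sandwich, the classification follows from its sign alone.


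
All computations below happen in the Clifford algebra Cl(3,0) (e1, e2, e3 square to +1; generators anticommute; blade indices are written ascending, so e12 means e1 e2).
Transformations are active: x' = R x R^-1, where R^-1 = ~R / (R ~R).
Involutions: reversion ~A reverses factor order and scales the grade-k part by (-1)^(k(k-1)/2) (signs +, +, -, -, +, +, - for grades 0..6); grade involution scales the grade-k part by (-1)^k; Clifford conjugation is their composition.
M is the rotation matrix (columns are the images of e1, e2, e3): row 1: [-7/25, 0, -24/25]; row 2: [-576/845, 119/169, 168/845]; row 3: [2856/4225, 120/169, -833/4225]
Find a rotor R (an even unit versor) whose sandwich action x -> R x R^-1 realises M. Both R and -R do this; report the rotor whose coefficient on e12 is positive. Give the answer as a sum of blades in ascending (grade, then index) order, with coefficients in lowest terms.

Method: write R = a + b12*e12 + b13*e13 + b23*e23 with a^2 + b12^2 + b13^2 + b23^2 = 1 (so R^-1 = ~R). Expanding the columns R e_j ~R gives tr M = 4a^2 - 1 and, from the antisymmetric part, M21 - M12 = -4a*b12, M13 - M31 = 4a*b13, M32 - M23 = -4a*b23.
Here tr M = 959/4225, so a^2 = (1 + tr M)/4 = 1296/4225 and a = ±36/65. Taking a = 36/65: M21 - M12 = -576/845, M13 - M31 = -6912/4225, M32 - M23 = 432/845, giving b12 = 4/13, b13 = -48/65, b23 = -3/13, i.e. R = 36/65 + 4/13*e12 - 48/65*e13 - 3/13*e23.
Its e12 coefficient is already positive.
Answer: 36/65 + 4/13*e12 - 48/65*e13 - 3/13*e23. Key observation: the double cover Spin(3) -> SO(3) sends R and -R to the same matrix (trace 959/4225 here), so the stated sign of the e12 coefficient is what selects one sheet.


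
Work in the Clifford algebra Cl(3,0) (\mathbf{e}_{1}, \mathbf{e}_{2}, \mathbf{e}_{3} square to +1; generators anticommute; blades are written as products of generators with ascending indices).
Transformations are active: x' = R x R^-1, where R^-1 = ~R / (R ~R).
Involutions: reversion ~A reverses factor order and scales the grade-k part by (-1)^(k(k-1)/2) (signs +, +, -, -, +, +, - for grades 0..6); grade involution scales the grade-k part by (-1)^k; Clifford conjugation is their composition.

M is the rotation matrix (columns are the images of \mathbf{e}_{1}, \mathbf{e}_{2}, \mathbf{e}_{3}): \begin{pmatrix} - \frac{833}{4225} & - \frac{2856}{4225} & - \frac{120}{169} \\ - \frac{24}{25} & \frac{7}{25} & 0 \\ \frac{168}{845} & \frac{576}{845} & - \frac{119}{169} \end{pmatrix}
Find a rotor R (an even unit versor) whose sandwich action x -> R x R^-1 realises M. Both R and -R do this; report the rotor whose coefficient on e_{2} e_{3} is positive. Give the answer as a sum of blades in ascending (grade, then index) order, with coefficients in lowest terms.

Method: write R = a + b12*e_{1} e_{2} + b13*e_{1} e_{3} + b23*e_{2} e_{3} with a^2 + b12^2 + b13^2 + b23^2 = 1 (so R^-1 = ~R). Expanding the columns R e_j ~R gives tr M = 4a^2 - 1 and, from the antisymmetric part, M21 - M12 = -4a*b12, M13 - M31 = 4a*b13, M32 - M23 = -4a*b23.
Here tr M = -\frac{105}{169}, so a^2 = (1 + tr M)/4 = \frac{16}{169} and a = ±\frac{4}{13}. Taking a = \frac{4}{13}: M21 - M12 = -\frac{48}{169}, M13 - M31 = -\frac{768}{845}, M32 - M23 = \frac{576}{845}, giving b12 = \frac{3}{13}, b13 = -\frac{48}{65}, b23 = -\frac{36}{65}, i.e. R = \frac{4}{13} + \frac{3}{13} e_{1} e_{2} - \frac{48}{65} e_{1} e_{3} - \frac{36}{65} e_{2} e_{3}.
Its e_{2} e_{3} coefficient is negative, so report the other preimage -R.
Answer: -\frac{4}{13} - \frac{3}{13} e_{1} e_{2} + \frac{48}{65} e_{1} e_{3} + \frac{36}{65} e_{2} e_{3}. Key observation: the double cover Spin(3) -> SO(3) sends R and -R to the same matrix (trace -\frac{105}{169} here), so the stated sign of the e_{2} e_{3} coefficient is what selects one sheet.


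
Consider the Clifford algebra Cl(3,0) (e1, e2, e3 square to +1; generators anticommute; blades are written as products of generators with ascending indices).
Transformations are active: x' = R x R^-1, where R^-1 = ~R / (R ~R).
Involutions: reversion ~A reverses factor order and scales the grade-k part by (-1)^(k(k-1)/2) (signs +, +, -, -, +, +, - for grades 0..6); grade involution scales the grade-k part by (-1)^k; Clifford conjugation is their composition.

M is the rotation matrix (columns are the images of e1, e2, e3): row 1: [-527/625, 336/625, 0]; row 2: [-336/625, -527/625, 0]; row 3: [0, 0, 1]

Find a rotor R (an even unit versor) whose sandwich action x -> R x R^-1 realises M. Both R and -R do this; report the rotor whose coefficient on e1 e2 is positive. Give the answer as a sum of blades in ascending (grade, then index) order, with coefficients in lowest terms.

Method: write R = a + b12*e1 e2 + b13*e1 e3 + b23*e2 e3 with a^2 + b12^2 + b13^2 + b23^2 = 1 (so R^-1 = ~R). Expanding the columns R e_j ~R gives tr M = 4a^2 - 1 and, from the antisymmetric part, M21 - M12 = -4a*b12, M13 - M31 = 4a*b13, M32 - M23 = -4a*b23.
Here tr M = -429/625, so a^2 = (1 + tr M)/4 = 49/625 and a = ±7/25. Taking a = 7/25: M21 - M12 = -672/625, M13 - M31 = 0, M32 - M23 = 0, giving b12 = 24/25, b13 = 0, b23 = 0, i.e. R = 7/25 + 24/25*e1 e2.
Its e1 e2 coefficient is already positive.
Answer: 7/25 + 24/25*e1 e2. Key observation: the double cover Spin(3) -> SO(3) sends R and -R to the same matrix (trace -429/625 here), so the stated sign of the e1 e2 coefficient is what selects one sheet.


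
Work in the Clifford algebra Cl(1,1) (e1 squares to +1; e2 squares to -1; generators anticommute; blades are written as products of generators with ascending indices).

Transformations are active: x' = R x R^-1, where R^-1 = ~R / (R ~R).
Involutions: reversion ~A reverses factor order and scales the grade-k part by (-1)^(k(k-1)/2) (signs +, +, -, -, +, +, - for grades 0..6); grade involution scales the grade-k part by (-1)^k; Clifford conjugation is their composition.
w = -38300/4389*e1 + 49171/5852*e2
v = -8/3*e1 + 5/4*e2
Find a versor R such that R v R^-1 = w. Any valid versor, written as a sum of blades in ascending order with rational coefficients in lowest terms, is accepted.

Equal squares first: v^2 = w^2 = 799/144. Then v + w = -16668/1463*e1 + 28243/2926*e2 is a versor taking v to w, provided it is invertible.
Answer: -16668/1463*e1 + 28243/2926*e2


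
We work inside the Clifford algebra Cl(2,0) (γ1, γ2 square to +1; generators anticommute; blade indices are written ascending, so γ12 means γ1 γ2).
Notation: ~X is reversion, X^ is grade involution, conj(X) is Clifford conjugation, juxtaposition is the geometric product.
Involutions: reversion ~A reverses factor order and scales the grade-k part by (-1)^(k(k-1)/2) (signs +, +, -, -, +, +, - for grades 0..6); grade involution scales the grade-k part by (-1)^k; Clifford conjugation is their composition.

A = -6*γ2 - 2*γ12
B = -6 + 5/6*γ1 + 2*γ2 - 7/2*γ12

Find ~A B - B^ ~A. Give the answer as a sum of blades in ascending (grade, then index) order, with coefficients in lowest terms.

first term: -5 - 17*γ1 + 103/3*γ2 - 7*γ12
second term: 19 + 25*γ1 + 103/3*γ2 - 7*γ12
Answer: -24 - 42*γ1


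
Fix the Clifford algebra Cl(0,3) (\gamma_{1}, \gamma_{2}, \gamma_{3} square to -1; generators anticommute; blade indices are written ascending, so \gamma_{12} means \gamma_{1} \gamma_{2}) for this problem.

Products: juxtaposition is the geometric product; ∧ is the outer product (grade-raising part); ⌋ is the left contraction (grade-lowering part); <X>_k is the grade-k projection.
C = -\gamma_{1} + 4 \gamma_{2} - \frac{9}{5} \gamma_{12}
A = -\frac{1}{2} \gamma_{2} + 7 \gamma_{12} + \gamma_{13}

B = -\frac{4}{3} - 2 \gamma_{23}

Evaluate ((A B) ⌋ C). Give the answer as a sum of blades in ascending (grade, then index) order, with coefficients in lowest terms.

step 1: \frac{2}{3} \gamma_{2} - \gamma_{3} - \frac{34}{3} \gamma_{12} + \frac{38}{3} \gamma_{13}
step 2: -\frac{346}{15} - \frac{6}{5} \gamma_{1}
Answer: -\frac{346}{15} - \frac{6}{5} \gamma_{1}


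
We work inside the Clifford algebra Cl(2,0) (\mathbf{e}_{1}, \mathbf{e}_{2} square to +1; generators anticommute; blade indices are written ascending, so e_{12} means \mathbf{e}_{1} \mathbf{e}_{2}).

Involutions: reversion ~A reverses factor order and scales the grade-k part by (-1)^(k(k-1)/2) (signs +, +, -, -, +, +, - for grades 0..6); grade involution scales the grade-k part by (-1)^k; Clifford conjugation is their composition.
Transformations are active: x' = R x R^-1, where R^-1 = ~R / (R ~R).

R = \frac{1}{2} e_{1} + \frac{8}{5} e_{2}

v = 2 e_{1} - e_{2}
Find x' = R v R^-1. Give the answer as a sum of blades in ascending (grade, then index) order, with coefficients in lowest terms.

~R = \frac{1}{2} e_{1} + \frac{8}{5} e_{2}, and R ~R = \frac{281}{100}, so R^-1 = ~R / (\frac{281}{100}).
R v = -\frac{3}{5} - \frac{37}{10} e_{12}
Answer: -\frac{622}{281} e_{1} + \frac{89}{281} e_{2}


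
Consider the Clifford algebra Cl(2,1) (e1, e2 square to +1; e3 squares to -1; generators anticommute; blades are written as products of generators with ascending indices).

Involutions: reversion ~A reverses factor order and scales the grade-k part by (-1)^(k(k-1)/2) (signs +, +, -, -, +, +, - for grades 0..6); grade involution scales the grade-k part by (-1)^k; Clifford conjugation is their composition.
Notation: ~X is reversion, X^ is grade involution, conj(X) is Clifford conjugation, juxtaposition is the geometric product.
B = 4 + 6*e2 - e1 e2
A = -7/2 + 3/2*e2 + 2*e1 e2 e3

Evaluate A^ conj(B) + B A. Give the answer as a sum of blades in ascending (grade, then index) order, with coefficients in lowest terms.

first term: -5 + 3/2*e1 + 15*e2 + 2*e3 - 7/2*e1 e2 - 12*e1 e3 - 8*e1 e2 e3
second term: -5 - 3/2*e1 - 15*e2 + 2*e3 + 7/2*e1 e2 - 12*e1 e3 + 8*e1 e2 e3
Answer: -10 + 4*e3 - 24*e1 e3


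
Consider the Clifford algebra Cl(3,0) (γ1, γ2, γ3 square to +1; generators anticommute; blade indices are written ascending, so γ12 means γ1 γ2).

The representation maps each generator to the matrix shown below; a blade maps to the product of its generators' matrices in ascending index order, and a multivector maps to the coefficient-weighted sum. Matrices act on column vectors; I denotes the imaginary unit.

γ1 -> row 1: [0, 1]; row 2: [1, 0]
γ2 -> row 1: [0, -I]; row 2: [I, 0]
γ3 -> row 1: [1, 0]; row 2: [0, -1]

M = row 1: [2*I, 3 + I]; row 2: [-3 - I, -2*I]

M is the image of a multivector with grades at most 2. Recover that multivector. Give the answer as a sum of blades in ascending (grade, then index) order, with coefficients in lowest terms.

Method: 1, rho(γ1), rho(γ2), rho(γ3) form a trace-orthogonal basis of the 2x2 complex matrices (tr(X Y) = 2 if X = Y, else 0), so M = m0*1 + m1*rho(γ1) + m2*rho(γ2) + m3*rho(γ3) with m0 = tr(M)/2 = 0, m1 = tr(M rho(γ1))/2 = 0, m2 = tr(M rho(γ2))/2 = -1 + 3*I, m3 = tr(M rho(γ3))/2 = 2*I.
Multiplying table entries, the bivector images are rho(γ12) = I*rho(γ3), rho(γ13) = -I*rho(γ2), rho(γ23) = I*rho(γ1); with real blade coefficients the real parts of m0..m3 are the coefficients of 1, γ1, γ2, γ3 and the imaginary parts give the bivectors (γ23: Im m1, γ13: -Im m2, γ12: Im m3).
Answer: -γ2 + 2*γ12 - 3*γ13


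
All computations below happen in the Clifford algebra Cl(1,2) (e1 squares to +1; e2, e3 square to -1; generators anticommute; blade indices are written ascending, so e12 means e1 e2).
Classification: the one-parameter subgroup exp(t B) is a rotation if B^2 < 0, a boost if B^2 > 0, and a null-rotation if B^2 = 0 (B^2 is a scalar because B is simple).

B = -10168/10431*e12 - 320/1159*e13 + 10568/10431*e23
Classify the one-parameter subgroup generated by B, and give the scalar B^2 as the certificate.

B^2 term by term: the squares give (-10168/10431)^2*(e12)^2 + (-320/1159)^2*(e13)^2 + (10568/10431)^2*(e23)^2 = 103388224/108805761*(+1) + 102400/1343281*(+1) + 111682624/108805761*(-1) = 0 (each basis 2-blade squares to minus the product of its generators' squares); cross terms between blades sharing an index anticommute and cancel. So B^2 = 0.
Answer: null-rotation, certificate B^2 = 0. Check the certificate: B^2 = 0, and that sign is decisive whatever form B takes.


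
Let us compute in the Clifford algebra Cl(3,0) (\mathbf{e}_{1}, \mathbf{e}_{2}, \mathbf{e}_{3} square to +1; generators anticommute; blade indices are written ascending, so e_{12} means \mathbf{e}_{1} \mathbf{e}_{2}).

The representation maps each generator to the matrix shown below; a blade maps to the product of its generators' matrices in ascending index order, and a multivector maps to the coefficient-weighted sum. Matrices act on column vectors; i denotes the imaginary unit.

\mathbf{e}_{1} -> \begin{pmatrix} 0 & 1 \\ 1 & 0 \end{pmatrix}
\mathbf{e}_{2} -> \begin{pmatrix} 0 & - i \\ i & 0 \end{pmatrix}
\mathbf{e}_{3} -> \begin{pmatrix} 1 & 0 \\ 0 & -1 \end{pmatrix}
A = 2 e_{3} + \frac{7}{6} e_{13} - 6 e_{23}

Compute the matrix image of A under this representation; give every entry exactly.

Bivector images (products of the table entries): rho(e_{13}) = rho(\mathbf{e}_{1})rho(\mathbf{e}_{3}) = \begin{pmatrix} 0 & -1 \\ 1 & 0 \end{pmatrix}; rho(e_{23}) = rho(\mathbf{e}_{2})rho(\mathbf{e}_{3}) = \begin{pmatrix} 0 & i \\ i & 0 \end{pmatrix}.
M = (2)*rho(e_{3}) + (\frac{7}{6})*rho(e_{13}) + (-6)*rho(e_{23}), summed entrywise:
Answer: \begin{pmatrix} 2 & - \frac{7}{6} - 6 i \\ \frac{7}{6} - 6 i & -2 \end{pmatrix}


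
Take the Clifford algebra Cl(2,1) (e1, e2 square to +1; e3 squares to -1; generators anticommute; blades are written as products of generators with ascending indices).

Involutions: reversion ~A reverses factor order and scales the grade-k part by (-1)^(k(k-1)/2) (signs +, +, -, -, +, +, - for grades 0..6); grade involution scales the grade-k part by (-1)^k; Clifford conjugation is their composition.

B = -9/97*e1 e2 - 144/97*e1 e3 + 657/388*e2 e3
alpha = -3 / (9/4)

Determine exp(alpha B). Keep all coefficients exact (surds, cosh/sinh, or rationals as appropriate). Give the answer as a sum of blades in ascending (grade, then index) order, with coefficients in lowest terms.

B^2 term by term: the squares give (-9/97)^2*(e1 e2)^2 + (-144/97)^2*(e1 e3)^2 + (657/388)^2*(e2 e3)^2 = 81/9409*(-1) + 20736/9409*(+1) + 431649/150544*(+1) = 81/16 (each basis 2-blade squares to minus the product of its generators' squares); cross terms between blades sharing an index anticommute and cancel. So B^2 = 81/16.
B^2 = 81/16 — since the square is positive, the closed form is hyperbolic: l = 9/4, alpha*l = -3, so exp(alpha B) = cosh(-3) + (sinh(-3)/(9/4))*B = cosh(3) + (-4*sinh(3)/9)*B.
Answer: cosh(3) + 4*sinh(3)/97*e1 e2 + 64*sinh(3)/97*e1 e3 - 73*sinh(3)/97*e2 e3


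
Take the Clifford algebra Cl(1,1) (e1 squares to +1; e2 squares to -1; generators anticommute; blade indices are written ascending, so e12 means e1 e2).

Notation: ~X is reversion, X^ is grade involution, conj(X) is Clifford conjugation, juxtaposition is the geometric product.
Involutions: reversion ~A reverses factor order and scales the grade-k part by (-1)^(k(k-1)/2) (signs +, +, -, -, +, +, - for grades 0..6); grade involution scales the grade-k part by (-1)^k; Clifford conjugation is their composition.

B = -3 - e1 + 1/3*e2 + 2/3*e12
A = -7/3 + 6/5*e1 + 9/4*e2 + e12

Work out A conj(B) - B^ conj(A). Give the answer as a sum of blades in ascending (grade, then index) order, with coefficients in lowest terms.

first term: 497/60 - 71/10*e1 - 1399/180*e2 - 737/180*e12
second term: 263/60 + 31/10*e1 + 1319/180*e2 - 217/180*e12
Answer: 39/10 - 51/5*e1 - 151/10*e2 - 26/9*e12


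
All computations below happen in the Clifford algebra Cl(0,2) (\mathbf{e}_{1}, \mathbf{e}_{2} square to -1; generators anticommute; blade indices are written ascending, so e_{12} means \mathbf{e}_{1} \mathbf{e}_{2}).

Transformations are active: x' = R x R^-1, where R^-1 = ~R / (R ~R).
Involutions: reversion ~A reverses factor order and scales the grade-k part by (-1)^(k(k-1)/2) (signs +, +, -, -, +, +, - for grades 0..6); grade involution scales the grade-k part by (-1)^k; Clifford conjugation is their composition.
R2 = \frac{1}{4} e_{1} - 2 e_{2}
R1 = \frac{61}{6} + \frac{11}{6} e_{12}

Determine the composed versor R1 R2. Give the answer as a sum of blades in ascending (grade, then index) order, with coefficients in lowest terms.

Distribute over the terms of R1 (each basis-blade product reordered to ascending indices, repeated generators contracted through their squares):
(\frac{61}{6}) R2 = \frac{61}{24} e_{1} - \frac{61}{3} e_{2}
(\frac{11}{6} e_{12}) R2 = \frac{11}{3} e_{1} + \frac{11}{24} e_{2}
Summing the partial products and collecting blades:
Answer: \frac{149}{24} e_{1} - \frac{159}{8} e_{2}


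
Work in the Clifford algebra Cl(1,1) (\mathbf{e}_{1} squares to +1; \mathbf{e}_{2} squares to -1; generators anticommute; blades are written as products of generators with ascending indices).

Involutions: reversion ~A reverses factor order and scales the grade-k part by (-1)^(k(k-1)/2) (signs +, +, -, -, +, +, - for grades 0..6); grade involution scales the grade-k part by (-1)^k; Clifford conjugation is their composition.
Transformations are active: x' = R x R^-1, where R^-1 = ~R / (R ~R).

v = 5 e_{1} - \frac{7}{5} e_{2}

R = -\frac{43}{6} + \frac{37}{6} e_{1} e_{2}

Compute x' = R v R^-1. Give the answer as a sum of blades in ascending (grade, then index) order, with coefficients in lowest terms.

~R = -\frac{43}{6} - \frac{37}{6} e_{1} e_{2}, and R ~R = \frac{40}{3}, so R^-1 = ~R / (\frac{40}{3}).
R v = -\frac{136}{5} e_{1} - \frac{104}{5} e_{2}
Answer: \frac{606}{25} e_{1} + \frac{594}{25} e_{2}


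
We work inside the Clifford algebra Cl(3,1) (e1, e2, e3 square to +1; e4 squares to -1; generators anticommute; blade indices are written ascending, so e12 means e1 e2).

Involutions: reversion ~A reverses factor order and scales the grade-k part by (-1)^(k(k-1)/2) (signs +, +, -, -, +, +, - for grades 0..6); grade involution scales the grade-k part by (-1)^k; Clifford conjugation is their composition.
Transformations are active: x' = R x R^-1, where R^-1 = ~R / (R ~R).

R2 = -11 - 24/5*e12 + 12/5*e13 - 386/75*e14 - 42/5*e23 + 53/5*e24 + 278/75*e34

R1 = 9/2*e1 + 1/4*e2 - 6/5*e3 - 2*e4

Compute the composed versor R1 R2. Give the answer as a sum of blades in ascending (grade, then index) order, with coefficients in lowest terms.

Distribute over the terms of R1 (each basis-blade product reordered to ascending indices, repeated generators contracted through their squares):
(9/2*e1) R2 = -99/2*e1 - 108/5*e2 + 54/5*e3 - 579/25*e4 - 189/5*e123 + 477/10*e124 + 417/25*e134
(1/4*e2) R2 = 6/5*e1 - 11/4*e2 - 21/10*e3 + 53/20*e4 - 3/5*e123 + 193/150*e124 + 139/150*e234
(-6/5*e3) R2 = 72/25*e1 - 252/25*e2 + 66/5*e3 - 556/125*e4 + 144/25*e123 - 772/125*e134 + 318/25*e234
(-2*e4) R2 = 772/75*e1 - 106/5*e2 - 556/75*e3 + 22*e4 + 48/5*e124 - 24/5*e134 + 84/5*e234
Summing the partial products and collecting blades:
Answer: -5269/150*e1 - 5563/100*e2 + 2173/150*e3 - 1479/500*e4 - 816/25*e123 + 4394/75*e124 + 713/125*e134 + 4567/150*e234


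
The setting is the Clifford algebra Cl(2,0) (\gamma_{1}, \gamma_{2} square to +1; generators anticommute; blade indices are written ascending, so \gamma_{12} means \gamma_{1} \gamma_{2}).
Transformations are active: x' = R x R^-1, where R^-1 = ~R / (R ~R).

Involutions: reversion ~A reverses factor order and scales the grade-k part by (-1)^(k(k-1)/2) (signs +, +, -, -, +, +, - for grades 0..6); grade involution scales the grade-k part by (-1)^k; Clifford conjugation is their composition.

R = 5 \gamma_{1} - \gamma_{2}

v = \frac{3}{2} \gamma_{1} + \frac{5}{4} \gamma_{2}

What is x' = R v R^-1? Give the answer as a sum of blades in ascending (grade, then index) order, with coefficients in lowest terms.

~R = 5 \gamma_{1} - \gamma_{2}, and R ~R = 26, so R^-1 = ~R / (26).
R v = \frac{25}{4} + \frac{31}{4} \gamma_{12}
Answer: \frac{47}{52} \gamma_{1} - \frac{45}{26} \gamma_{2}


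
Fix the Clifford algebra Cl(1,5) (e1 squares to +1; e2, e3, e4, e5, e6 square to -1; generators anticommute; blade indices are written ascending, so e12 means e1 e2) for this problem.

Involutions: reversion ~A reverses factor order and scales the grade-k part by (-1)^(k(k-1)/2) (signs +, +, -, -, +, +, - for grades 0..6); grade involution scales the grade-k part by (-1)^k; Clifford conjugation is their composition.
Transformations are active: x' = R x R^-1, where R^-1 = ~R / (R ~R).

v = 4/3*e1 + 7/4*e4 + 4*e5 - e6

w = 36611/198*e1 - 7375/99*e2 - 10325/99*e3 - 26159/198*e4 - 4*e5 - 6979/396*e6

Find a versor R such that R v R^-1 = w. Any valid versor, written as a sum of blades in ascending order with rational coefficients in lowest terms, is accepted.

Here q(v) = q(w) = -2633/144; the classical choice R = v + w = 36875/198*e1 - 7375/99*e2 - 10325/99*e3 - 51625/396*e4 - 7375/396*e6 then realises v -> w under the sandwich.
Answer: 36875/198*e1 - 7375/99*e2 - 10325/99*e3 - 51625/396*e4 - 7375/396*e6


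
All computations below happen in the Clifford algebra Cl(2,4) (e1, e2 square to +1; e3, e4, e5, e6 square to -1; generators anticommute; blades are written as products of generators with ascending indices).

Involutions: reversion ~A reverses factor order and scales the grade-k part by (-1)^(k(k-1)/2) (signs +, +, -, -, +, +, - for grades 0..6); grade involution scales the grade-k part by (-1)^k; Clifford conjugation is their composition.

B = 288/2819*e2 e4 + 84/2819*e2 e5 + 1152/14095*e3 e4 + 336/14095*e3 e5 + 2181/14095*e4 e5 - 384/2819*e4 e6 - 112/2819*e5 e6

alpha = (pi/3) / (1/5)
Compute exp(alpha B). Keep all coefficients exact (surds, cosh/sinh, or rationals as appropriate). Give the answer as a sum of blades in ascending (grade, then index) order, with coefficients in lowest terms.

B^2 term by term: the squares give (288/2819)^2*(e2 e4)^2 + (84/2819)^2*(e2 e5)^2 + (1152/14095)^2*(e3 e4)^2 + (336/14095)^2*(e3 e5)^2 + (2181/14095)^2*(e4 e5)^2 + (-384/2819)^2*(e4 e6)^2 + (-112/2819)^2*(e5 e6)^2 = 82944/7946761*(+1) + 7056/7946761*(+1) + 1327104/198669025*(-1) + 112896/198669025*(-1) + 4756761/198669025*(-1) + 147456/7946761*(-1) + 12544/7946761*(-1) = -1/25 (each basis 2-blade squares to minus the product of its generators' squares); cross terms between blades sharing an index anticommute and cancel; the commuting (index-disjoint) pairs give grade-4 terms 2*c*c'*(blade product), which cancel blade by blade — e2 e3 e4 e5: -193536/39733805 + 193536/39733805 = 0; e2 e4 e5 e6: -64512/7946761 + 64512/7946761 = 0; e3 e4 e5 e6: -258048/39733805 + 258048/39733805 = 0 — confirming B is simple. So B^2 = -1/25.
B^2 = -1/25 — the series telescopes trigonometrically here: l = 1/5, alpha*l = pi/3, so exp(alpha B) = cos(pi/3) + (sin(pi/3)/(1/5))*B = 1/2 + (5*sqrt(3)/2)*B.
Answer: 1/2 + 720*sqrt(3)/2819*e2 e4 + 210*sqrt(3)/2819*e2 e5 + 576*sqrt(3)/2819*e3 e4 + 168*sqrt(3)/2819*e3 e5 + 2181*sqrt(3)/5638*e4 e5 - 960*sqrt(3)/2819*e4 e6 - 280*sqrt(3)/2819*e5 e6


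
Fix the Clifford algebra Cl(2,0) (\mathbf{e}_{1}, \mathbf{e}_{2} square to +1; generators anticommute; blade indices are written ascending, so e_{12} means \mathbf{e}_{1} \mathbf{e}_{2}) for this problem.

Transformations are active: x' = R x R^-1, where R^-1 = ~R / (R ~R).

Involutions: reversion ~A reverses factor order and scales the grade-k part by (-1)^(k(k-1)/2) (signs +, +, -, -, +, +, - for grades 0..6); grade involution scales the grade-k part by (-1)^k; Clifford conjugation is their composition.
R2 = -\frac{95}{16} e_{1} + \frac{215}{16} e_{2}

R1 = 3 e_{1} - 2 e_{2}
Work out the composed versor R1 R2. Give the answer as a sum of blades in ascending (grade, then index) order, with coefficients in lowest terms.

Distribute over the terms of R1 (each basis-blade product reordered to ascending indices, repeated generators contracted through their squares):
(3 e_{1}) R2 = -\frac{285}{16} + \frac{645}{16} e_{12}
(-2 e_{2}) R2 = -\frac{215}{8} - \frac{95}{8} e_{12}
Summing the partial products and collecting blades:
Answer: -\frac{715}{16} + \frac{455}{16} e_{12}


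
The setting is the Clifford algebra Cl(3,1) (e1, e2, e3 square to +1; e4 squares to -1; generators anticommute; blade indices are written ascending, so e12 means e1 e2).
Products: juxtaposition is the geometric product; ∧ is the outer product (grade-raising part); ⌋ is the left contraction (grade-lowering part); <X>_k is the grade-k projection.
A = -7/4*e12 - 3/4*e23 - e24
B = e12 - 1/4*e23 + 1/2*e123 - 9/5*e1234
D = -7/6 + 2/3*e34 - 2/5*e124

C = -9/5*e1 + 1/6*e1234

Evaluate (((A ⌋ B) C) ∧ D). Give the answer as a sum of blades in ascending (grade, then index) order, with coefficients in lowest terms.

step 1: 25/16 + 3/8*e1 + 7/8*e3 - 9/5*e13 - 27/20*e14 - 63/20*e34
step 2: -27/40 - 45/16*e1 - 81/25*e3 - 243/100*e4 - 21/40*e12 + 63/40*e13 - 9/40*e23 - 3/10*e24 + 7/48*e124 + 567/100*e134 + 1/16*e234 + 25/96*e1234
step 3: 63/80 + 105/32*e1 + 189/50*e3 + 567/200*e4 + 49/80*e12 - 147/80*e13 + 21/80*e23 + 7/20*e24 - 9/20*e34 + 719/7200*e124 - 849/100*e134 - 7/96*e234 + 46237/72000*e1234
Answer: 63/80 + 105/32*e1 + 189/50*e3 + 567/200*e4 + 49/80*e12 - 147/80*e13 + 21/80*e23 + 7/20*e24 - 9/20*e34 + 719/7200*e124 - 849/100*e134 - 7/96*e234 + 46237/72000*e1234


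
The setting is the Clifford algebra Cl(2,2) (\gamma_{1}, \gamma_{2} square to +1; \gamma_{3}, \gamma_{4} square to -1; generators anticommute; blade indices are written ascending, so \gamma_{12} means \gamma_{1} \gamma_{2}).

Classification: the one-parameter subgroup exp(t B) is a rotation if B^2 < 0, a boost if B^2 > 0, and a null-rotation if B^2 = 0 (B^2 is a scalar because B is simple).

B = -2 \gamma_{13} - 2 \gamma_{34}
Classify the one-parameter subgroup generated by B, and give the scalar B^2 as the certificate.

B^2 term by term: the squares give (-2)^2*(\gamma_{13})^2 + (-2)^2*(\gamma_{34})^2 = 4*(+1) + 4*(-1) = 0 (each basis 2-blade squares to minus the product of its generators' squares); cross terms between blades sharing an index anticommute and cancel. So B^2 = 0.
Answer: null-rotation, certificate B^2 = 0. Key observation: B^2 = 0 is a conjugation invariant, so its sign decides the class regardless of the surface form of B.


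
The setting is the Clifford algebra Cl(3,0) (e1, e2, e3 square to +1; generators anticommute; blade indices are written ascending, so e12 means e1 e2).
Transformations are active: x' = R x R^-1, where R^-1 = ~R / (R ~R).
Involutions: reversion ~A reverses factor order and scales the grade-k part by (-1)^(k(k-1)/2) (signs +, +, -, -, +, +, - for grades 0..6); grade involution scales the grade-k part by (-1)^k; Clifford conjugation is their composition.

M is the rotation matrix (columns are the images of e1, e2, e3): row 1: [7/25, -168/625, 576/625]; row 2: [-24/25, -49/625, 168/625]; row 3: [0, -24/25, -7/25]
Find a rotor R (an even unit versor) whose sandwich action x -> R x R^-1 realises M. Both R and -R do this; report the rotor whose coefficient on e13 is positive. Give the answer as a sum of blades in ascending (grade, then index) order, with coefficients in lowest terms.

Method: write R = a + b12*e12 + b13*e13 + b23*e23 with a^2 + b12^2 + b13^2 + b23^2 = 1 (so R^-1 = ~R). Expanding the columns R e_j ~R gives tr M = 4a^2 - 1 and, from the antisymmetric part, M21 - M12 = -4a*b12, M13 - M31 = 4a*b13, M32 - M23 = -4a*b23.
Here tr M = -49/625, so a^2 = (1 + tr M)/4 = 144/625 and a = ±12/25. Taking a = 12/25: M21 - M12 = -432/625, M13 - M31 = 576/625, M32 - M23 = -768/625, giving b12 = 9/25, b13 = 12/25, b23 = 16/25, i.e. R = 12/25 + 9/25*e12 + 12/25*e13 + 16/25*e23.
Its e13 coefficient is already positive.
Answer: 12/25 + 9/25*e12 + 12/25*e13 + 16/25*e23. Key observation: the double cover Spin(3) -> SO(3) sends R and -R to the same matrix (trace -49/625 here), so the stated sign of the e13 coefficient is what selects one sheet.
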